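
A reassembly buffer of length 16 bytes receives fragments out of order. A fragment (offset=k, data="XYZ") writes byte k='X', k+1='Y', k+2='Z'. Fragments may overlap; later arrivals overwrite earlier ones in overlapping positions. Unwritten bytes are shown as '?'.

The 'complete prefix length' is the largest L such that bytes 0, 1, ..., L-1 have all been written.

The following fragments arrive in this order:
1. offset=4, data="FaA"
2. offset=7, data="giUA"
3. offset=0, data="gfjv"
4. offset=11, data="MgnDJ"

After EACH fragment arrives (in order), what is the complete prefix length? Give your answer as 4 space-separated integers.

Fragment 1: offset=4 data="FaA" -> buffer=????FaA????????? -> prefix_len=0
Fragment 2: offset=7 data="giUA" -> buffer=????FaAgiUA????? -> prefix_len=0
Fragment 3: offset=0 data="gfjv" -> buffer=gfjvFaAgiUA????? -> prefix_len=11
Fragment 4: offset=11 data="MgnDJ" -> buffer=gfjvFaAgiUAMgnDJ -> prefix_len=16

Answer: 0 0 11 16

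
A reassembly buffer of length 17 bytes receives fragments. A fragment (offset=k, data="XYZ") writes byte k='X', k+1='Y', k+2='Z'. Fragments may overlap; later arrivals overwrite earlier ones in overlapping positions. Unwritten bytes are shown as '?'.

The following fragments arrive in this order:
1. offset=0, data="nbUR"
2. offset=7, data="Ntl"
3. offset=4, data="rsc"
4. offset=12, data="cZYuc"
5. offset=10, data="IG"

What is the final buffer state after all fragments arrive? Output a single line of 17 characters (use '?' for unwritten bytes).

Answer: nbURrscNtlIGcZYuc

Derivation:
Fragment 1: offset=0 data="nbUR" -> buffer=nbUR?????????????
Fragment 2: offset=7 data="Ntl" -> buffer=nbUR???Ntl???????
Fragment 3: offset=4 data="rsc" -> buffer=nbURrscNtl???????
Fragment 4: offset=12 data="cZYuc" -> buffer=nbURrscNtl??cZYuc
Fragment 5: offset=10 data="IG" -> buffer=nbURrscNtlIGcZYuc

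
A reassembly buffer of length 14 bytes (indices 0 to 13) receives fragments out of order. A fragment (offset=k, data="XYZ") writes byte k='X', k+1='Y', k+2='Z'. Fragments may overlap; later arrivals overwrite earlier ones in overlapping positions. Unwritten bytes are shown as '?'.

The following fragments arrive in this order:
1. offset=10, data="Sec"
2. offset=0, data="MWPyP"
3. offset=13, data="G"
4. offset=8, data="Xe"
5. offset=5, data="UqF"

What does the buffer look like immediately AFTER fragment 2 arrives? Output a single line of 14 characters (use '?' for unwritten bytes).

Answer: MWPyP?????Sec?

Derivation:
Fragment 1: offset=10 data="Sec" -> buffer=??????????Sec?
Fragment 2: offset=0 data="MWPyP" -> buffer=MWPyP?????Sec?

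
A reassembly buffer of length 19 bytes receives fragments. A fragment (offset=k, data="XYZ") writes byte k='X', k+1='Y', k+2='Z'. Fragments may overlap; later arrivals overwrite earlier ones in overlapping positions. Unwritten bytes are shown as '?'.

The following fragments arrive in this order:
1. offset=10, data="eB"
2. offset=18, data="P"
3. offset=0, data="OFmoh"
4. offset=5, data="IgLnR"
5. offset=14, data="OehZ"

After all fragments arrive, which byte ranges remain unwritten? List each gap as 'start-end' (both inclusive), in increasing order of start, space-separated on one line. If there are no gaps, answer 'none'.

Answer: 12-13

Derivation:
Fragment 1: offset=10 len=2
Fragment 2: offset=18 len=1
Fragment 3: offset=0 len=5
Fragment 4: offset=5 len=5
Fragment 5: offset=14 len=4
Gaps: 12-13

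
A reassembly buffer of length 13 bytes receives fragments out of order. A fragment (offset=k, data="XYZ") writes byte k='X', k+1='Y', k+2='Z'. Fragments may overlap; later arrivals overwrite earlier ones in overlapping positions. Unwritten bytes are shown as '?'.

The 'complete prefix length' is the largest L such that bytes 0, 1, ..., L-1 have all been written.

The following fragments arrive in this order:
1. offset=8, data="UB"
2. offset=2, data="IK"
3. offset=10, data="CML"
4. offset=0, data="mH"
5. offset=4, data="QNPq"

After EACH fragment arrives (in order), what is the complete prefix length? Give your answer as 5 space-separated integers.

Answer: 0 0 0 4 13

Derivation:
Fragment 1: offset=8 data="UB" -> buffer=????????UB??? -> prefix_len=0
Fragment 2: offset=2 data="IK" -> buffer=??IK????UB??? -> prefix_len=0
Fragment 3: offset=10 data="CML" -> buffer=??IK????UBCML -> prefix_len=0
Fragment 4: offset=0 data="mH" -> buffer=mHIK????UBCML -> prefix_len=4
Fragment 5: offset=4 data="QNPq" -> buffer=mHIKQNPqUBCML -> prefix_len=13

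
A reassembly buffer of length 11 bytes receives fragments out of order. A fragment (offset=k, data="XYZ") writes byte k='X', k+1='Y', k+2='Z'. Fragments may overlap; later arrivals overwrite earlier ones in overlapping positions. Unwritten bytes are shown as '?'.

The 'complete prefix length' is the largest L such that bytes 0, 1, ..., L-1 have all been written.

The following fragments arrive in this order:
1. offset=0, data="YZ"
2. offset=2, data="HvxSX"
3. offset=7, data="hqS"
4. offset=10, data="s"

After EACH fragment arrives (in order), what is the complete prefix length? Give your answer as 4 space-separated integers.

Answer: 2 7 10 11

Derivation:
Fragment 1: offset=0 data="YZ" -> buffer=YZ????????? -> prefix_len=2
Fragment 2: offset=2 data="HvxSX" -> buffer=YZHvxSX???? -> prefix_len=7
Fragment 3: offset=7 data="hqS" -> buffer=YZHvxSXhqS? -> prefix_len=10
Fragment 4: offset=10 data="s" -> buffer=YZHvxSXhqSs -> prefix_len=11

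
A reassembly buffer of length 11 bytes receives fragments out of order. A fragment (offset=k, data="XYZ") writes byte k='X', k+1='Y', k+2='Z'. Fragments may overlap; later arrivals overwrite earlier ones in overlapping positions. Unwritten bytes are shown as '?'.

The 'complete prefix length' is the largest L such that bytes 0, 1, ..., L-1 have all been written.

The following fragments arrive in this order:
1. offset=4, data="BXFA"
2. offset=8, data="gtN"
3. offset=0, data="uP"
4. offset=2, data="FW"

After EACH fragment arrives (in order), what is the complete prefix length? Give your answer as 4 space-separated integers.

Answer: 0 0 2 11

Derivation:
Fragment 1: offset=4 data="BXFA" -> buffer=????BXFA??? -> prefix_len=0
Fragment 2: offset=8 data="gtN" -> buffer=????BXFAgtN -> prefix_len=0
Fragment 3: offset=0 data="uP" -> buffer=uP??BXFAgtN -> prefix_len=2
Fragment 4: offset=2 data="FW" -> buffer=uPFWBXFAgtN -> prefix_len=11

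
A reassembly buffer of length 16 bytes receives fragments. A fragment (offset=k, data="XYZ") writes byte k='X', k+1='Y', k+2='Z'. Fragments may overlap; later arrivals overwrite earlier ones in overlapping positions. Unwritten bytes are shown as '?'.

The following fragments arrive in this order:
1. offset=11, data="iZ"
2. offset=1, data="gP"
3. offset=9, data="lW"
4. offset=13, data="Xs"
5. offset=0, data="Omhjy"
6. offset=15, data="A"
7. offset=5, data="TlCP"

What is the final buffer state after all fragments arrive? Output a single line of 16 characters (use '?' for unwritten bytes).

Fragment 1: offset=11 data="iZ" -> buffer=???????????iZ???
Fragment 2: offset=1 data="gP" -> buffer=?gP????????iZ???
Fragment 3: offset=9 data="lW" -> buffer=?gP??????lWiZ???
Fragment 4: offset=13 data="Xs" -> buffer=?gP??????lWiZXs?
Fragment 5: offset=0 data="Omhjy" -> buffer=Omhjy????lWiZXs?
Fragment 6: offset=15 data="A" -> buffer=Omhjy????lWiZXsA
Fragment 7: offset=5 data="TlCP" -> buffer=OmhjyTlCPlWiZXsA

Answer: OmhjyTlCPlWiZXsA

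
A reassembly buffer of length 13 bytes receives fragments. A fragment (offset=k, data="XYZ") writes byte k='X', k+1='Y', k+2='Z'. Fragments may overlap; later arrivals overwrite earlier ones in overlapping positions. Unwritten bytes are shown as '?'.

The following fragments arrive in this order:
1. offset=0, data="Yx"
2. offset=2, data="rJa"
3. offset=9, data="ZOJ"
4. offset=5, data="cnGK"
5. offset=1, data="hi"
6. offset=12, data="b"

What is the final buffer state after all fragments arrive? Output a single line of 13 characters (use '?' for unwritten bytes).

Answer: YhiJacnGKZOJb

Derivation:
Fragment 1: offset=0 data="Yx" -> buffer=Yx???????????
Fragment 2: offset=2 data="rJa" -> buffer=YxrJa????????
Fragment 3: offset=9 data="ZOJ" -> buffer=YxrJa????ZOJ?
Fragment 4: offset=5 data="cnGK" -> buffer=YxrJacnGKZOJ?
Fragment 5: offset=1 data="hi" -> buffer=YhiJacnGKZOJ?
Fragment 6: offset=12 data="b" -> buffer=YhiJacnGKZOJb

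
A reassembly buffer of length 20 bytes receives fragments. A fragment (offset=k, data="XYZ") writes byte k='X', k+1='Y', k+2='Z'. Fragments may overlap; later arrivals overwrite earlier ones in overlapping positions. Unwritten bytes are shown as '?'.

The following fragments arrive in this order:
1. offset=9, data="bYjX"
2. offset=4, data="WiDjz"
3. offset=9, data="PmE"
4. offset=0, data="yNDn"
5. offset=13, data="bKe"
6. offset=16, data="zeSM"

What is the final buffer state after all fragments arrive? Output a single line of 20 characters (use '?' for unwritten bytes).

Answer: yNDnWiDjzPmEXbKezeSM

Derivation:
Fragment 1: offset=9 data="bYjX" -> buffer=?????????bYjX???????
Fragment 2: offset=4 data="WiDjz" -> buffer=????WiDjzbYjX???????
Fragment 3: offset=9 data="PmE" -> buffer=????WiDjzPmEX???????
Fragment 4: offset=0 data="yNDn" -> buffer=yNDnWiDjzPmEX???????
Fragment 5: offset=13 data="bKe" -> buffer=yNDnWiDjzPmEXbKe????
Fragment 6: offset=16 data="zeSM" -> buffer=yNDnWiDjzPmEXbKezeSM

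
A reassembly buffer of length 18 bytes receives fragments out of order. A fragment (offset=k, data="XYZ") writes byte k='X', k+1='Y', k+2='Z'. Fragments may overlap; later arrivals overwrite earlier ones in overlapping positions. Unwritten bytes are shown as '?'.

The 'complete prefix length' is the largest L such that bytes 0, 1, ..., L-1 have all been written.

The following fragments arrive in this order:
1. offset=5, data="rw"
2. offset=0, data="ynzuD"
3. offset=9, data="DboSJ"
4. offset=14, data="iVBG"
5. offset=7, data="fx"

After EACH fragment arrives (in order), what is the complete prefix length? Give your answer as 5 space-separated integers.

Answer: 0 7 7 7 18

Derivation:
Fragment 1: offset=5 data="rw" -> buffer=?????rw??????????? -> prefix_len=0
Fragment 2: offset=0 data="ynzuD" -> buffer=ynzuDrw??????????? -> prefix_len=7
Fragment 3: offset=9 data="DboSJ" -> buffer=ynzuDrw??DboSJ???? -> prefix_len=7
Fragment 4: offset=14 data="iVBG" -> buffer=ynzuDrw??DboSJiVBG -> prefix_len=7
Fragment 5: offset=7 data="fx" -> buffer=ynzuDrwfxDboSJiVBG -> prefix_len=18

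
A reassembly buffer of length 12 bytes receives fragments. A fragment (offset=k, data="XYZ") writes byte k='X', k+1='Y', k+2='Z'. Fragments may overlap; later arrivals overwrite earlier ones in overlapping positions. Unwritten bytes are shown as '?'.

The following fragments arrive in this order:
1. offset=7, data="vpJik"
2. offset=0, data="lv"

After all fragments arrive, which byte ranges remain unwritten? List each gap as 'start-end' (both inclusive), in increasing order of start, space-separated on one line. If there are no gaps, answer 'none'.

Answer: 2-6

Derivation:
Fragment 1: offset=7 len=5
Fragment 2: offset=0 len=2
Gaps: 2-6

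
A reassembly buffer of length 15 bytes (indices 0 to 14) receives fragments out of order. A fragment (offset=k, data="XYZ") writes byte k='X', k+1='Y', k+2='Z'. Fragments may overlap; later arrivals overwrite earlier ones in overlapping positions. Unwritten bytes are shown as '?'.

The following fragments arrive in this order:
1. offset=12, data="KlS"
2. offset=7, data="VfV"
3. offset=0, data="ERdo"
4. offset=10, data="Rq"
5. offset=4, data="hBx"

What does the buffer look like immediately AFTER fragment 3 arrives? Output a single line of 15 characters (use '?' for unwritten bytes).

Fragment 1: offset=12 data="KlS" -> buffer=????????????KlS
Fragment 2: offset=7 data="VfV" -> buffer=???????VfV??KlS
Fragment 3: offset=0 data="ERdo" -> buffer=ERdo???VfV??KlS

Answer: ERdo???VfV??KlS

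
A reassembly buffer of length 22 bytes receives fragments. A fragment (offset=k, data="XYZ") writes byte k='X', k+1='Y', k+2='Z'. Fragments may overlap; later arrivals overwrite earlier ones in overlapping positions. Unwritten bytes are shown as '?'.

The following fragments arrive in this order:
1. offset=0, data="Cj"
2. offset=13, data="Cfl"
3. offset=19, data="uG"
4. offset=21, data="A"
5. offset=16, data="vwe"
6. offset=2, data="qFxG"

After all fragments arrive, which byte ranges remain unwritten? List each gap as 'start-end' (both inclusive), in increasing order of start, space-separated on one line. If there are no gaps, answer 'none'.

Answer: 6-12

Derivation:
Fragment 1: offset=0 len=2
Fragment 2: offset=13 len=3
Fragment 3: offset=19 len=2
Fragment 4: offset=21 len=1
Fragment 5: offset=16 len=3
Fragment 6: offset=2 len=4
Gaps: 6-12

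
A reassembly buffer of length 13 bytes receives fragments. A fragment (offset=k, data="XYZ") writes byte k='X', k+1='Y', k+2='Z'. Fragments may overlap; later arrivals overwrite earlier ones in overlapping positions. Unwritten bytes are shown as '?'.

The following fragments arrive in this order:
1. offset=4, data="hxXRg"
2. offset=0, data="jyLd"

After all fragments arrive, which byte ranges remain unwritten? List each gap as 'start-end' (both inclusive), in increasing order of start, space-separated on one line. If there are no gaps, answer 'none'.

Answer: 9-12

Derivation:
Fragment 1: offset=4 len=5
Fragment 2: offset=0 len=4
Gaps: 9-12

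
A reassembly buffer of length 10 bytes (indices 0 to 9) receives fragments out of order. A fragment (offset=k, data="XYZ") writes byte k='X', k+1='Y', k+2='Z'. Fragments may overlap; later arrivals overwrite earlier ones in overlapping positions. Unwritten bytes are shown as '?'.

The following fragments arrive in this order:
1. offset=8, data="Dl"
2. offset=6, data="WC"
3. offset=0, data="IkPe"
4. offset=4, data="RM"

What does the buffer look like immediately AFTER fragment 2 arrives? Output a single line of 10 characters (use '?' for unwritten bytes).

Fragment 1: offset=8 data="Dl" -> buffer=????????Dl
Fragment 2: offset=6 data="WC" -> buffer=??????WCDl

Answer: ??????WCDl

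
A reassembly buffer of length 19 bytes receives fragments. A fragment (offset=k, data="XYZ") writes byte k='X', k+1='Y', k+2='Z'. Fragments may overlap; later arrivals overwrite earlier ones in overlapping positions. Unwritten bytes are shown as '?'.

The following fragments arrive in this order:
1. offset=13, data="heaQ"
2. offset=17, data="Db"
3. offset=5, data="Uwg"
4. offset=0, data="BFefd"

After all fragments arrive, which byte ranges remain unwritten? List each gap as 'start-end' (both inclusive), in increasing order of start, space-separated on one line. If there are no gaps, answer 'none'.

Answer: 8-12

Derivation:
Fragment 1: offset=13 len=4
Fragment 2: offset=17 len=2
Fragment 3: offset=5 len=3
Fragment 4: offset=0 len=5
Gaps: 8-12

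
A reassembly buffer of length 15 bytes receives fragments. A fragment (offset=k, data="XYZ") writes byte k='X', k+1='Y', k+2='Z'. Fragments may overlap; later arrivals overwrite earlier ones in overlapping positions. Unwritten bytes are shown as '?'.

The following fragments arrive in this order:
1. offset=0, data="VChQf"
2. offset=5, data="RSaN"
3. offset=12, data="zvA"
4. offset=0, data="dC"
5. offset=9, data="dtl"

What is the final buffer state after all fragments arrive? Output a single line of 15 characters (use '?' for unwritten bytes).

Fragment 1: offset=0 data="VChQf" -> buffer=VChQf??????????
Fragment 2: offset=5 data="RSaN" -> buffer=VChQfRSaN??????
Fragment 3: offset=12 data="zvA" -> buffer=VChQfRSaN???zvA
Fragment 4: offset=0 data="dC" -> buffer=dChQfRSaN???zvA
Fragment 5: offset=9 data="dtl" -> buffer=dChQfRSaNdtlzvA

Answer: dChQfRSaNdtlzvA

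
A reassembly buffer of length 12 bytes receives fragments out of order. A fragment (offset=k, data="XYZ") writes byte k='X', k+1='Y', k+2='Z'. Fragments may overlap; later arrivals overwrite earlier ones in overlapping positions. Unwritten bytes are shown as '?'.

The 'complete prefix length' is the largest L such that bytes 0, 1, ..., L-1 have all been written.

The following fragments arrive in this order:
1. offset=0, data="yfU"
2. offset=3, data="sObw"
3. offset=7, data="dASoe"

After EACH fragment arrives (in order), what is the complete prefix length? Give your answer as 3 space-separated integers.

Answer: 3 7 12

Derivation:
Fragment 1: offset=0 data="yfU" -> buffer=yfU????????? -> prefix_len=3
Fragment 2: offset=3 data="sObw" -> buffer=yfUsObw????? -> prefix_len=7
Fragment 3: offset=7 data="dASoe" -> buffer=yfUsObwdASoe -> prefix_len=12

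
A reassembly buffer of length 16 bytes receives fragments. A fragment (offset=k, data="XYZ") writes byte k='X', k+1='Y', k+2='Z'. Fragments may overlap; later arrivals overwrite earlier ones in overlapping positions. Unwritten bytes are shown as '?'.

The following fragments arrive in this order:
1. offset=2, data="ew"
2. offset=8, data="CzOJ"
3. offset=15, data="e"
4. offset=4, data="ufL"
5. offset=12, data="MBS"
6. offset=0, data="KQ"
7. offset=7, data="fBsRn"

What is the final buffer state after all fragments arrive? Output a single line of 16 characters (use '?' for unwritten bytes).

Fragment 1: offset=2 data="ew" -> buffer=??ew????????????
Fragment 2: offset=8 data="CzOJ" -> buffer=??ew????CzOJ????
Fragment 3: offset=15 data="e" -> buffer=??ew????CzOJ???e
Fragment 4: offset=4 data="ufL" -> buffer=??ewufL?CzOJ???e
Fragment 5: offset=12 data="MBS" -> buffer=??ewufL?CzOJMBSe
Fragment 6: offset=0 data="KQ" -> buffer=KQewufL?CzOJMBSe
Fragment 7: offset=7 data="fBsRn" -> buffer=KQewufLfBsRnMBSe

Answer: KQewufLfBsRnMBSe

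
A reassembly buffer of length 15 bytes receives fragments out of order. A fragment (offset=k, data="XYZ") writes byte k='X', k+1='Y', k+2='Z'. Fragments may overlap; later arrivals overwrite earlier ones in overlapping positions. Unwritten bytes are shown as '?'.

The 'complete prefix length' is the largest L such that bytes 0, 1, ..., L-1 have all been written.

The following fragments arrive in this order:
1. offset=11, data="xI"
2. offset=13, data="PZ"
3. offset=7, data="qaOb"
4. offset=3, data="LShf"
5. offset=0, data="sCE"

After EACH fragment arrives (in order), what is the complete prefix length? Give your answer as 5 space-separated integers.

Answer: 0 0 0 0 15

Derivation:
Fragment 1: offset=11 data="xI" -> buffer=???????????xI?? -> prefix_len=0
Fragment 2: offset=13 data="PZ" -> buffer=???????????xIPZ -> prefix_len=0
Fragment 3: offset=7 data="qaOb" -> buffer=???????qaObxIPZ -> prefix_len=0
Fragment 4: offset=3 data="LShf" -> buffer=???LShfqaObxIPZ -> prefix_len=0
Fragment 5: offset=0 data="sCE" -> buffer=sCELShfqaObxIPZ -> prefix_len=15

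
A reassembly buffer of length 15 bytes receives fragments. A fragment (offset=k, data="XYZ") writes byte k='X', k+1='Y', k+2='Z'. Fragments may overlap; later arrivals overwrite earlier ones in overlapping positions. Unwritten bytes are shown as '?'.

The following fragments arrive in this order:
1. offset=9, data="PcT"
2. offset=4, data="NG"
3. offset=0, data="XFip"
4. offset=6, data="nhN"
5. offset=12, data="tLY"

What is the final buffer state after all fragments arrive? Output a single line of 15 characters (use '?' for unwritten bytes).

Fragment 1: offset=9 data="PcT" -> buffer=?????????PcT???
Fragment 2: offset=4 data="NG" -> buffer=????NG???PcT???
Fragment 3: offset=0 data="XFip" -> buffer=XFipNG???PcT???
Fragment 4: offset=6 data="nhN" -> buffer=XFipNGnhNPcT???
Fragment 5: offset=12 data="tLY" -> buffer=XFipNGnhNPcTtLY

Answer: XFipNGnhNPcTtLY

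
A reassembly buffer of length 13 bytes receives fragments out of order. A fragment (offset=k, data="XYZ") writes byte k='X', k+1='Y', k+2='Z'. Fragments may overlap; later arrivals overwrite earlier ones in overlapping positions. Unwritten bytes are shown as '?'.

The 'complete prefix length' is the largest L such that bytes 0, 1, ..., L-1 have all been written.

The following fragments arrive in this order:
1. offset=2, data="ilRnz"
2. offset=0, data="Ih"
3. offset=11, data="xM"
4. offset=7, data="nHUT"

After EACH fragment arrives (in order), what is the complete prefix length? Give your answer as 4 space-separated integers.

Fragment 1: offset=2 data="ilRnz" -> buffer=??ilRnz?????? -> prefix_len=0
Fragment 2: offset=0 data="Ih" -> buffer=IhilRnz?????? -> prefix_len=7
Fragment 3: offset=11 data="xM" -> buffer=IhilRnz????xM -> prefix_len=7
Fragment 4: offset=7 data="nHUT" -> buffer=IhilRnznHUTxM -> prefix_len=13

Answer: 0 7 7 13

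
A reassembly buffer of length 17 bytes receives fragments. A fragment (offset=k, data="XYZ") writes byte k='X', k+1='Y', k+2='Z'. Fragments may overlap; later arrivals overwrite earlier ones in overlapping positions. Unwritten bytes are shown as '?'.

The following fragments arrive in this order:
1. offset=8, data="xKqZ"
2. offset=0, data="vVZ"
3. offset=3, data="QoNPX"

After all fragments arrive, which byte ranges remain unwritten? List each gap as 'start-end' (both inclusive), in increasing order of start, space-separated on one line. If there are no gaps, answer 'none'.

Fragment 1: offset=8 len=4
Fragment 2: offset=0 len=3
Fragment 3: offset=3 len=5
Gaps: 12-16

Answer: 12-16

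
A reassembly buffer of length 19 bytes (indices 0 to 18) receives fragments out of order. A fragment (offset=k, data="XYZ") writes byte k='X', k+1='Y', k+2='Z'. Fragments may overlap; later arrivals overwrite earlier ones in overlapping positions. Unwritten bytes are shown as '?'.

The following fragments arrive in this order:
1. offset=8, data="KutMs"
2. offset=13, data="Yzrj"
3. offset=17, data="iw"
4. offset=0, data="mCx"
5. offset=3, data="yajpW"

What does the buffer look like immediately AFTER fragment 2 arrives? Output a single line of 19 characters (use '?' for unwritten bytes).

Fragment 1: offset=8 data="KutMs" -> buffer=????????KutMs??????
Fragment 2: offset=13 data="Yzrj" -> buffer=????????KutMsYzrj??

Answer: ????????KutMsYzrj??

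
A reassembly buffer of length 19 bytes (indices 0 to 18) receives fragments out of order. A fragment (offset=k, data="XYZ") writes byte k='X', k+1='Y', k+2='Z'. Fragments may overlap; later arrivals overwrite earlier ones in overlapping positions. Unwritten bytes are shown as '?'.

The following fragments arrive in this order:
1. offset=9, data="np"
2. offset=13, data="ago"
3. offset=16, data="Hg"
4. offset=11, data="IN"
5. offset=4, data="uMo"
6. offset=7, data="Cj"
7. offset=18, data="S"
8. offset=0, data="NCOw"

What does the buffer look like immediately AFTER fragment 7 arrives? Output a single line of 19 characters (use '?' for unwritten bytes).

Answer: ????uMoCjnpINagoHgS

Derivation:
Fragment 1: offset=9 data="np" -> buffer=?????????np????????
Fragment 2: offset=13 data="ago" -> buffer=?????????np??ago???
Fragment 3: offset=16 data="Hg" -> buffer=?????????np??agoHg?
Fragment 4: offset=11 data="IN" -> buffer=?????????npINagoHg?
Fragment 5: offset=4 data="uMo" -> buffer=????uMo??npINagoHg?
Fragment 6: offset=7 data="Cj" -> buffer=????uMoCjnpINagoHg?
Fragment 7: offset=18 data="S" -> buffer=????uMoCjnpINagoHgS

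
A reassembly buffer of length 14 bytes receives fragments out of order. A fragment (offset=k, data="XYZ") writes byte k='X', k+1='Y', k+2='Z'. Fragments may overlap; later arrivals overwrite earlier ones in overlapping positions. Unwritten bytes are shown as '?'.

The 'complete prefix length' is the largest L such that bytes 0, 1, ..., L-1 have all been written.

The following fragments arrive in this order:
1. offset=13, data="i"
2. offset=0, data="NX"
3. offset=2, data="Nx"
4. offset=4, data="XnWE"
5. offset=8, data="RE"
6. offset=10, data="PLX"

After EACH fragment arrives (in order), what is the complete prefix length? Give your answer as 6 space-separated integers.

Answer: 0 2 4 8 10 14

Derivation:
Fragment 1: offset=13 data="i" -> buffer=?????????????i -> prefix_len=0
Fragment 2: offset=0 data="NX" -> buffer=NX???????????i -> prefix_len=2
Fragment 3: offset=2 data="Nx" -> buffer=NXNx?????????i -> prefix_len=4
Fragment 4: offset=4 data="XnWE" -> buffer=NXNxXnWE?????i -> prefix_len=8
Fragment 5: offset=8 data="RE" -> buffer=NXNxXnWERE???i -> prefix_len=10
Fragment 6: offset=10 data="PLX" -> buffer=NXNxXnWEREPLXi -> prefix_len=14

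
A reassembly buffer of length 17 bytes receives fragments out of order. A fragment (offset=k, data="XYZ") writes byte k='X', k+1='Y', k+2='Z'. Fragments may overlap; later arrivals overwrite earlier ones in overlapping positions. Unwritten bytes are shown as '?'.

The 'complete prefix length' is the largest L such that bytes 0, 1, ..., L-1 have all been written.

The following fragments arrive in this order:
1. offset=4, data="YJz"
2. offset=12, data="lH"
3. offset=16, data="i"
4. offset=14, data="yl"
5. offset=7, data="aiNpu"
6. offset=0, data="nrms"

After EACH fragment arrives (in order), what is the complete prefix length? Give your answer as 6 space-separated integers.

Fragment 1: offset=4 data="YJz" -> buffer=????YJz?????????? -> prefix_len=0
Fragment 2: offset=12 data="lH" -> buffer=????YJz?????lH??? -> prefix_len=0
Fragment 3: offset=16 data="i" -> buffer=????YJz?????lH??i -> prefix_len=0
Fragment 4: offset=14 data="yl" -> buffer=????YJz?????lHyli -> prefix_len=0
Fragment 5: offset=7 data="aiNpu" -> buffer=????YJzaiNpulHyli -> prefix_len=0
Fragment 6: offset=0 data="nrms" -> buffer=nrmsYJzaiNpulHyli -> prefix_len=17

Answer: 0 0 0 0 0 17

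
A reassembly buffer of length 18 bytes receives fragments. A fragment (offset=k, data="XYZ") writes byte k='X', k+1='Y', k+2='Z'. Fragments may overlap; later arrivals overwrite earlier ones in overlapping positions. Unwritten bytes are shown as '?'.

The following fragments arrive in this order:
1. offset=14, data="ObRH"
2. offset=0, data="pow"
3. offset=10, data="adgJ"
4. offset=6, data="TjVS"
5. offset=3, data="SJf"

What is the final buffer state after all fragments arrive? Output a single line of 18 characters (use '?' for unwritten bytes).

Answer: powSJfTjVSadgJObRH

Derivation:
Fragment 1: offset=14 data="ObRH" -> buffer=??????????????ObRH
Fragment 2: offset=0 data="pow" -> buffer=pow???????????ObRH
Fragment 3: offset=10 data="adgJ" -> buffer=pow???????adgJObRH
Fragment 4: offset=6 data="TjVS" -> buffer=pow???TjVSadgJObRH
Fragment 5: offset=3 data="SJf" -> buffer=powSJfTjVSadgJObRH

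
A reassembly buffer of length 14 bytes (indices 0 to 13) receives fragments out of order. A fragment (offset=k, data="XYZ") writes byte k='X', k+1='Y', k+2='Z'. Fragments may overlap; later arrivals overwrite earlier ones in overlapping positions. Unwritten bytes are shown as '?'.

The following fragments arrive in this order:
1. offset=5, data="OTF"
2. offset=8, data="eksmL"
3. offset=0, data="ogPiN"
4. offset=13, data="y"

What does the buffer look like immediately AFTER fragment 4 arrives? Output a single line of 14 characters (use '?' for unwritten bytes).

Fragment 1: offset=5 data="OTF" -> buffer=?????OTF??????
Fragment 2: offset=8 data="eksmL" -> buffer=?????OTFeksmL?
Fragment 3: offset=0 data="ogPiN" -> buffer=ogPiNOTFeksmL?
Fragment 4: offset=13 data="y" -> buffer=ogPiNOTFeksmLy

Answer: ogPiNOTFeksmLy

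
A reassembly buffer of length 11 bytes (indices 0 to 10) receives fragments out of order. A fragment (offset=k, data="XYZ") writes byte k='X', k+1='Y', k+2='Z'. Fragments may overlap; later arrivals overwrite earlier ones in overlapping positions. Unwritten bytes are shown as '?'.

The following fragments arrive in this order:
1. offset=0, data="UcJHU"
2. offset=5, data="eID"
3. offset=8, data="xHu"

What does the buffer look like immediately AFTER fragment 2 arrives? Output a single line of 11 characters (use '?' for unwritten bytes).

Fragment 1: offset=0 data="UcJHU" -> buffer=UcJHU??????
Fragment 2: offset=5 data="eID" -> buffer=UcJHUeID???

Answer: UcJHUeID???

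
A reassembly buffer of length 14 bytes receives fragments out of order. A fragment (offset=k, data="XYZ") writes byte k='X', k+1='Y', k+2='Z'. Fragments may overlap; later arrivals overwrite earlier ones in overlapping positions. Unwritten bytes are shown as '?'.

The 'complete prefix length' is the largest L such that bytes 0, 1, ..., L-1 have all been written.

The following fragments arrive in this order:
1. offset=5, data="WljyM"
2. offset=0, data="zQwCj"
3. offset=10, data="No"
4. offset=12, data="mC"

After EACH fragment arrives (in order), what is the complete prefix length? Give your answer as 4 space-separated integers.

Fragment 1: offset=5 data="WljyM" -> buffer=?????WljyM???? -> prefix_len=0
Fragment 2: offset=0 data="zQwCj" -> buffer=zQwCjWljyM???? -> prefix_len=10
Fragment 3: offset=10 data="No" -> buffer=zQwCjWljyMNo?? -> prefix_len=12
Fragment 4: offset=12 data="mC" -> buffer=zQwCjWljyMNomC -> prefix_len=14

Answer: 0 10 12 14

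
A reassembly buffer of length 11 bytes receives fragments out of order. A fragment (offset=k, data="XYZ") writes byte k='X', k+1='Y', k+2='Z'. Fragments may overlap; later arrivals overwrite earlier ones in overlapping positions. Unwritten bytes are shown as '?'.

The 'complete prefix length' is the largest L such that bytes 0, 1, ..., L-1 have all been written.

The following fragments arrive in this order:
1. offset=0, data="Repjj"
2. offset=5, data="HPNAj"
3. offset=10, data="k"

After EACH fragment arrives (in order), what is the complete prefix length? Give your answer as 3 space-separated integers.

Answer: 5 10 11

Derivation:
Fragment 1: offset=0 data="Repjj" -> buffer=Repjj?????? -> prefix_len=5
Fragment 2: offset=5 data="HPNAj" -> buffer=RepjjHPNAj? -> prefix_len=10
Fragment 3: offset=10 data="k" -> buffer=RepjjHPNAjk -> prefix_len=11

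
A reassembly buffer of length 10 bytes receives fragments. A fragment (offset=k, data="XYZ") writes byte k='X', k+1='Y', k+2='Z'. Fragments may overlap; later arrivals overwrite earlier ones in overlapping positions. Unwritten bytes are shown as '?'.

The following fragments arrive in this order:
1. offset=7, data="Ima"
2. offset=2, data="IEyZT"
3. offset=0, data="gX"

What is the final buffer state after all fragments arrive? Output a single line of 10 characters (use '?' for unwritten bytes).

Answer: gXIEyZTIma

Derivation:
Fragment 1: offset=7 data="Ima" -> buffer=???????Ima
Fragment 2: offset=2 data="IEyZT" -> buffer=??IEyZTIma
Fragment 3: offset=0 data="gX" -> buffer=gXIEyZTIma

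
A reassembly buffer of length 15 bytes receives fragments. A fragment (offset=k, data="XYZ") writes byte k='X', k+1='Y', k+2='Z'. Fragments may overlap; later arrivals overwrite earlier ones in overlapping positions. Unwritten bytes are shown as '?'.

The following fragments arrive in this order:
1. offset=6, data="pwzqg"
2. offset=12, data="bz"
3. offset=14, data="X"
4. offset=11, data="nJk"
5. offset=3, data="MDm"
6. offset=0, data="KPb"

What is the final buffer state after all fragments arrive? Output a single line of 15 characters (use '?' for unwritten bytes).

Answer: KPbMDmpwzqgnJkX

Derivation:
Fragment 1: offset=6 data="pwzqg" -> buffer=??????pwzqg????
Fragment 2: offset=12 data="bz" -> buffer=??????pwzqg?bz?
Fragment 3: offset=14 data="X" -> buffer=??????pwzqg?bzX
Fragment 4: offset=11 data="nJk" -> buffer=??????pwzqgnJkX
Fragment 5: offset=3 data="MDm" -> buffer=???MDmpwzqgnJkX
Fragment 6: offset=0 data="KPb" -> buffer=KPbMDmpwzqgnJkX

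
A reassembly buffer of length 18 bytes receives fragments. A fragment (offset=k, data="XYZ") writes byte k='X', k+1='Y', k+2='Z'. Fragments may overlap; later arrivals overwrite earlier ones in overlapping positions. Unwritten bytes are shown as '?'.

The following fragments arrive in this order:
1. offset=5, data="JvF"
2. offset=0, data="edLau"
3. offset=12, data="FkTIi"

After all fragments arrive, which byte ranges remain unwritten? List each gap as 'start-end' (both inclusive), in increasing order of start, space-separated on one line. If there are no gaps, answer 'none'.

Answer: 8-11 17-17

Derivation:
Fragment 1: offset=5 len=3
Fragment 2: offset=0 len=5
Fragment 3: offset=12 len=5
Gaps: 8-11 17-17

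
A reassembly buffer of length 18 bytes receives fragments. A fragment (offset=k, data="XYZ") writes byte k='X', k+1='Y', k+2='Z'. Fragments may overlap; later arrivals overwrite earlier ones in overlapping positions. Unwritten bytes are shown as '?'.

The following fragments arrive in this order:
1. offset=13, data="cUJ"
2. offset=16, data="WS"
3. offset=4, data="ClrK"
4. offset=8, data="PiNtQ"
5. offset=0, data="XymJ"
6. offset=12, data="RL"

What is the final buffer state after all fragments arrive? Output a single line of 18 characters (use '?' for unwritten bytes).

Fragment 1: offset=13 data="cUJ" -> buffer=?????????????cUJ??
Fragment 2: offset=16 data="WS" -> buffer=?????????????cUJWS
Fragment 3: offset=4 data="ClrK" -> buffer=????ClrK?????cUJWS
Fragment 4: offset=8 data="PiNtQ" -> buffer=????ClrKPiNtQcUJWS
Fragment 5: offset=0 data="XymJ" -> buffer=XymJClrKPiNtQcUJWS
Fragment 6: offset=12 data="RL" -> buffer=XymJClrKPiNtRLUJWS

Answer: XymJClrKPiNtRLUJWS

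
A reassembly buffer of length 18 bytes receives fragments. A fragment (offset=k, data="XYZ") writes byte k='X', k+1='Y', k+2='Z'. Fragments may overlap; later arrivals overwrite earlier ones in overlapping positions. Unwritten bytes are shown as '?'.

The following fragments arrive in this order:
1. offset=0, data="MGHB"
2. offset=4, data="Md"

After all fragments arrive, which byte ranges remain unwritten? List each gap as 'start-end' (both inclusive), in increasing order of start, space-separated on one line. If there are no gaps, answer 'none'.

Fragment 1: offset=0 len=4
Fragment 2: offset=4 len=2
Gaps: 6-17

Answer: 6-17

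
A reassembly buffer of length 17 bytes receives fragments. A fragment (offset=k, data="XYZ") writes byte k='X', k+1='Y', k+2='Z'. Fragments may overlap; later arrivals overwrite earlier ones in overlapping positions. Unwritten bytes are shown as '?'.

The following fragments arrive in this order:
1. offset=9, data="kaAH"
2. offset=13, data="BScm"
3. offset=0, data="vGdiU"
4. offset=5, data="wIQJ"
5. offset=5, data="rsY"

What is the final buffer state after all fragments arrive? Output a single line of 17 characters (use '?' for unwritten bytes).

Fragment 1: offset=9 data="kaAH" -> buffer=?????????kaAH????
Fragment 2: offset=13 data="BScm" -> buffer=?????????kaAHBScm
Fragment 3: offset=0 data="vGdiU" -> buffer=vGdiU????kaAHBScm
Fragment 4: offset=5 data="wIQJ" -> buffer=vGdiUwIQJkaAHBScm
Fragment 5: offset=5 data="rsY" -> buffer=vGdiUrsYJkaAHBScm

Answer: vGdiUrsYJkaAHBScm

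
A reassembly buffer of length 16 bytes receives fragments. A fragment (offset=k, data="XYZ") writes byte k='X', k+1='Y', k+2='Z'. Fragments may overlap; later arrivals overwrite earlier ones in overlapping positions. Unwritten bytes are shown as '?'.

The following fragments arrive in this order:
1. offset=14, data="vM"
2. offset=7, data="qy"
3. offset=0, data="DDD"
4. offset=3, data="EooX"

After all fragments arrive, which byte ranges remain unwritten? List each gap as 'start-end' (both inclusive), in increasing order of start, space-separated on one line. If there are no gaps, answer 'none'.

Answer: 9-13

Derivation:
Fragment 1: offset=14 len=2
Fragment 2: offset=7 len=2
Fragment 3: offset=0 len=3
Fragment 4: offset=3 len=4
Gaps: 9-13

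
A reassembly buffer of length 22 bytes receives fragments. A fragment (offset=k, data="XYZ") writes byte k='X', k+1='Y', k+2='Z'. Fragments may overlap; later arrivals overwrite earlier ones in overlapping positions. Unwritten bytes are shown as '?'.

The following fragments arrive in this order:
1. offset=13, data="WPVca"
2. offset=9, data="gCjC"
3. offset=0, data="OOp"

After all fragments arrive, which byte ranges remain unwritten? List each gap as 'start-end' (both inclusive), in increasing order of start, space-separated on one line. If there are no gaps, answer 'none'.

Answer: 3-8 18-21

Derivation:
Fragment 1: offset=13 len=5
Fragment 2: offset=9 len=4
Fragment 3: offset=0 len=3
Gaps: 3-8 18-21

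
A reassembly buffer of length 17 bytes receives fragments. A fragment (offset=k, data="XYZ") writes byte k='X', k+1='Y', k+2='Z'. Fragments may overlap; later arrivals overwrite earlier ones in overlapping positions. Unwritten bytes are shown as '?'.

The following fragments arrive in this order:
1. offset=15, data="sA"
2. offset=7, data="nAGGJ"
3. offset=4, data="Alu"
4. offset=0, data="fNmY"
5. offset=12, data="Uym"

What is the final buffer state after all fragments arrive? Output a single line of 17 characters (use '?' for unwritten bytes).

Fragment 1: offset=15 data="sA" -> buffer=???????????????sA
Fragment 2: offset=7 data="nAGGJ" -> buffer=???????nAGGJ???sA
Fragment 3: offset=4 data="Alu" -> buffer=????AlunAGGJ???sA
Fragment 4: offset=0 data="fNmY" -> buffer=fNmYAlunAGGJ???sA
Fragment 5: offset=12 data="Uym" -> buffer=fNmYAlunAGGJUymsA

Answer: fNmYAlunAGGJUymsA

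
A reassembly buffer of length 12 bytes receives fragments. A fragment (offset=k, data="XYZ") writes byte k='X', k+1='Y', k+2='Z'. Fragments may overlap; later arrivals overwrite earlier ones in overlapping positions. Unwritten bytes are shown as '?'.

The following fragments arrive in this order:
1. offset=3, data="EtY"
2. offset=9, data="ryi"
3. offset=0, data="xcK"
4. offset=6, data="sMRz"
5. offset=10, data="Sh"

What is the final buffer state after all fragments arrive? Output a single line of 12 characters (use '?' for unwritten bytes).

Answer: xcKEtYsMRzSh

Derivation:
Fragment 1: offset=3 data="EtY" -> buffer=???EtY??????
Fragment 2: offset=9 data="ryi" -> buffer=???EtY???ryi
Fragment 3: offset=0 data="xcK" -> buffer=xcKEtY???ryi
Fragment 4: offset=6 data="sMRz" -> buffer=xcKEtYsMRzyi
Fragment 5: offset=10 data="Sh" -> buffer=xcKEtYsMRzSh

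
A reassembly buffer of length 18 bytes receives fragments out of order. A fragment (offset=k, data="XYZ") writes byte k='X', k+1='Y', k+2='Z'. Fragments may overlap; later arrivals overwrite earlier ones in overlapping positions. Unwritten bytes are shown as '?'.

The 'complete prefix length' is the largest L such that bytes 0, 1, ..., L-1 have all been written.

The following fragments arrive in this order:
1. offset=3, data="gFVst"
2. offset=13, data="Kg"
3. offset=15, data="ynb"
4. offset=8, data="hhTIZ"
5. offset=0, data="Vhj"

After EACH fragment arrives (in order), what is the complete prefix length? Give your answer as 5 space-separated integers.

Fragment 1: offset=3 data="gFVst" -> buffer=???gFVst?????????? -> prefix_len=0
Fragment 2: offset=13 data="Kg" -> buffer=???gFVst?????Kg??? -> prefix_len=0
Fragment 3: offset=15 data="ynb" -> buffer=???gFVst?????Kgynb -> prefix_len=0
Fragment 4: offset=8 data="hhTIZ" -> buffer=???gFVsthhTIZKgynb -> prefix_len=0
Fragment 5: offset=0 data="Vhj" -> buffer=VhjgFVsthhTIZKgynb -> prefix_len=18

Answer: 0 0 0 0 18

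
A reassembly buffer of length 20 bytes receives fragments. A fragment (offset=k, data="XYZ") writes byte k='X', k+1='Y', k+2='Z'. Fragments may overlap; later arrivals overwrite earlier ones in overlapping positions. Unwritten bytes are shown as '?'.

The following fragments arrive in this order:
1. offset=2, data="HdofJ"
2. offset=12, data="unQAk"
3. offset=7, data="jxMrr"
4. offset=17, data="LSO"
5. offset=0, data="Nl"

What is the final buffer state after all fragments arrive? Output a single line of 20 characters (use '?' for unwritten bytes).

Fragment 1: offset=2 data="HdofJ" -> buffer=??HdofJ?????????????
Fragment 2: offset=12 data="unQAk" -> buffer=??HdofJ?????unQAk???
Fragment 3: offset=7 data="jxMrr" -> buffer=??HdofJjxMrrunQAk???
Fragment 4: offset=17 data="LSO" -> buffer=??HdofJjxMrrunQAkLSO
Fragment 5: offset=0 data="Nl" -> buffer=NlHdofJjxMrrunQAkLSO

Answer: NlHdofJjxMrrunQAkLSO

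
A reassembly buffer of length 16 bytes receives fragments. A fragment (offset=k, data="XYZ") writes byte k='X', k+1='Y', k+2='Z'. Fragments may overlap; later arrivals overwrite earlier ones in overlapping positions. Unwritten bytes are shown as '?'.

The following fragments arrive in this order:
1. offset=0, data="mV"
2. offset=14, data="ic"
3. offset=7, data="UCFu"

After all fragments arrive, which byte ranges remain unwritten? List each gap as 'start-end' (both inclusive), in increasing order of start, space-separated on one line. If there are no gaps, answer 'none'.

Answer: 2-6 11-13

Derivation:
Fragment 1: offset=0 len=2
Fragment 2: offset=14 len=2
Fragment 3: offset=7 len=4
Gaps: 2-6 11-13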